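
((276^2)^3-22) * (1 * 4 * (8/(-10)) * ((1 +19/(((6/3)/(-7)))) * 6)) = 2779502221120693152/5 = 555900444224138630.40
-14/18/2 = -7/18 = -0.39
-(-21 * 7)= 147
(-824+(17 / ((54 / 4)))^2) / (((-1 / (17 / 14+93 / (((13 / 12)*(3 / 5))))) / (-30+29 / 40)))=-921841642487 / 265356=-3473980.77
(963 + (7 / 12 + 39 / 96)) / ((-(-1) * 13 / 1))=92543 / 1248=74.15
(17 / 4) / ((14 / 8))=17 / 7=2.43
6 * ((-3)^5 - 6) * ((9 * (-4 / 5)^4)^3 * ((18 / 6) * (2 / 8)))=-13704376614912 / 244140625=-56133.13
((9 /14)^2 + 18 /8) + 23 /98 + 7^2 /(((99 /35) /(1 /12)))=252731 /58212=4.34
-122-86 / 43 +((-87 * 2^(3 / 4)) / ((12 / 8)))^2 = -124 +6728 * sqrt(2) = 9390.83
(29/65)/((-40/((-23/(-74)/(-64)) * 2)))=667/6156800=0.00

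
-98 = -98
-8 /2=-4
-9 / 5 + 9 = 36 / 5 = 7.20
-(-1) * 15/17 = 15/17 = 0.88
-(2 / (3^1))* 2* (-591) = 788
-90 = -90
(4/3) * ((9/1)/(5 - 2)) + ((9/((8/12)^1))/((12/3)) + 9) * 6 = 313/4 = 78.25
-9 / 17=-0.53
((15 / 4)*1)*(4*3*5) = 225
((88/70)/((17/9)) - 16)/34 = -4562/10115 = -0.45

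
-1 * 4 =-4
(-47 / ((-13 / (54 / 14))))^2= 1610361 / 8281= 194.46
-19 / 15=-1.27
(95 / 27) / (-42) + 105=118975 / 1134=104.92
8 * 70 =560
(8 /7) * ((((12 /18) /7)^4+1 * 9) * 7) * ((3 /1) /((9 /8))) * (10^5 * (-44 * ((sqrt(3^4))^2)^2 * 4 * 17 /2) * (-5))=2262397927680000000 /2401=942273189371095.38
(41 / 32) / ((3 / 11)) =451 / 96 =4.70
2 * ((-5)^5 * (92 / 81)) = -575000 / 81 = -7098.77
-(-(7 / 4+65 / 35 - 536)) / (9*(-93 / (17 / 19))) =84473 / 148428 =0.57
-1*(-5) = 5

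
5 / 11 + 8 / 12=37 / 33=1.12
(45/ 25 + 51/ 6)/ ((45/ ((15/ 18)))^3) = 103/ 1574640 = 0.00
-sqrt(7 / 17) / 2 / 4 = -sqrt(119) / 136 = -0.08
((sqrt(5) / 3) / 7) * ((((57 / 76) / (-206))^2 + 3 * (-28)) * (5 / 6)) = -95056625 * sqrt(5) / 28516992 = -7.45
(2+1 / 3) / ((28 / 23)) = 23 / 12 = 1.92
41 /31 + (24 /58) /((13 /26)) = 1933 /899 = 2.15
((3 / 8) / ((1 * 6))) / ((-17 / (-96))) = 0.35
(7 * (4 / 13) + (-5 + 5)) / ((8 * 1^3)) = 7 / 26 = 0.27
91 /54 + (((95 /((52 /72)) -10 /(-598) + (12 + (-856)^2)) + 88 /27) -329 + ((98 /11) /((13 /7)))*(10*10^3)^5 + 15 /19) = 539607600000000824007151121 /1124838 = 479720279720280452836.01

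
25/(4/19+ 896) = 475/17028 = 0.03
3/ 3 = 1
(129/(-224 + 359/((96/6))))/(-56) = 2/175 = 0.01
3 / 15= 1 / 5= 0.20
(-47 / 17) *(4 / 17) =-188 / 289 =-0.65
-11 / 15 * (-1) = 0.73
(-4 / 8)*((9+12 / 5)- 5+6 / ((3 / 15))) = -91 / 5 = -18.20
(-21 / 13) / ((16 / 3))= -63 / 208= -0.30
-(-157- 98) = 255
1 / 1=1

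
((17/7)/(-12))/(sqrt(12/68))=-17 * sqrt(51)/252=-0.48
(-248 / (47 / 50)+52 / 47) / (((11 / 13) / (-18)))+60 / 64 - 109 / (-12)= 138941413 / 24816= 5598.86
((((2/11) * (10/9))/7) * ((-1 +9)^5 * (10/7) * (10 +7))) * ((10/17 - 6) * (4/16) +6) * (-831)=-88690432.16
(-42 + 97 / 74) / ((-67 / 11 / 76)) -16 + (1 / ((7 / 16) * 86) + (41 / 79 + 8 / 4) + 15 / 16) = 467045629075 / 943170256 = 495.19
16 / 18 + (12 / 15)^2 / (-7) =1256 / 1575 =0.80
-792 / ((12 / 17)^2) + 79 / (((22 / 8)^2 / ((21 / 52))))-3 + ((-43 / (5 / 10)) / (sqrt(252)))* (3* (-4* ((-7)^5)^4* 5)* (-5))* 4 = -196060997188418059600* sqrt(7)-4996733 / 3146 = -518728640359888092373.79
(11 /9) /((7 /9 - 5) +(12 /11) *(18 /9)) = -121 /202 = -0.60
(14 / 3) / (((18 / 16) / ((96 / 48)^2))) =448 / 27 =16.59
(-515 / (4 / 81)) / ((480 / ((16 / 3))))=-115.88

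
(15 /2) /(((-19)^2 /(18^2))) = 2430 /361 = 6.73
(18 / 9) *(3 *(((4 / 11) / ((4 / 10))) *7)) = 420 / 11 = 38.18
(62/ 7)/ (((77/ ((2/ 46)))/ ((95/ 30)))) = 589/ 37191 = 0.02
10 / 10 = 1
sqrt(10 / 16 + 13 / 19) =sqrt(7562) / 76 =1.14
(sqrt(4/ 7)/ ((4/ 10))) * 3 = 5.67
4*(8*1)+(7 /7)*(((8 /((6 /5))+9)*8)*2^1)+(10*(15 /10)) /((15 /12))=884 /3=294.67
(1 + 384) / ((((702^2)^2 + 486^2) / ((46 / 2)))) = 8855 / 242856018612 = 0.00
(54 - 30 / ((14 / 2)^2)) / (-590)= -1308 / 14455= -0.09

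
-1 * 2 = -2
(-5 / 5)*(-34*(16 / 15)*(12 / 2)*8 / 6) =290.13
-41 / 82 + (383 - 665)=-565 / 2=-282.50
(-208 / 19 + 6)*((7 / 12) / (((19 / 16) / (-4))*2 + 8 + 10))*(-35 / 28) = 6580 / 31749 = 0.21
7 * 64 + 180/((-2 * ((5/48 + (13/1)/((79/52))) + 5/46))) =334811872/764869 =437.74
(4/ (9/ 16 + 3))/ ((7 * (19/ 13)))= 0.11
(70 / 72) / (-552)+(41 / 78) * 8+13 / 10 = 7108589 / 1291680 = 5.50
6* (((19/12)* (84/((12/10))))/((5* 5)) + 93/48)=1529/40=38.22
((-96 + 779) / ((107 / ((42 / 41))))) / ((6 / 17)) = 81277 / 4387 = 18.53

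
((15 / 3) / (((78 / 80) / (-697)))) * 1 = -139400 / 39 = -3574.36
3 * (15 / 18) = 5 / 2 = 2.50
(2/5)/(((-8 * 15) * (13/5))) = -1/780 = -0.00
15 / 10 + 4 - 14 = -17 / 2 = -8.50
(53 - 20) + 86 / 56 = 967 / 28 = 34.54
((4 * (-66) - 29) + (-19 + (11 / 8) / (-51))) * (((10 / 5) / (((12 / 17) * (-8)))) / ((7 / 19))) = 299.95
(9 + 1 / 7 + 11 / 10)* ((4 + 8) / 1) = 4302 / 35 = 122.91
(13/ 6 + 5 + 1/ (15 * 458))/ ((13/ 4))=32824/ 14885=2.21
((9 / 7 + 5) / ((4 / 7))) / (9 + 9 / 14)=154 / 135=1.14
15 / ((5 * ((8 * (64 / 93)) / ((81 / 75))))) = 7533 / 12800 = 0.59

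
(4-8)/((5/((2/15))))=-0.11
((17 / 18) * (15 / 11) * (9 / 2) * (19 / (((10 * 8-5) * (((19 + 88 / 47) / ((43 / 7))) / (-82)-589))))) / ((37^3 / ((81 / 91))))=-2167892343 / 49495448328576250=-0.00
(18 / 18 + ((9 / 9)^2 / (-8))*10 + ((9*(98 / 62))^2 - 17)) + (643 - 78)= 2883475 / 3844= 750.12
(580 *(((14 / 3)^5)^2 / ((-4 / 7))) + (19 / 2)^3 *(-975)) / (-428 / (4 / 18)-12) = 2349142690068845 / 915495696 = 2565978.96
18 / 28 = 9 / 14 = 0.64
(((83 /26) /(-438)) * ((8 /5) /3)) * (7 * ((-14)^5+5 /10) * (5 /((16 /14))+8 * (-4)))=-3541388473 /8760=-404268.09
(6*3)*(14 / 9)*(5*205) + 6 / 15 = 143502 / 5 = 28700.40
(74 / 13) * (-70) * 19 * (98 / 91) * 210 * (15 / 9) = -482258000 / 169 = -2853597.63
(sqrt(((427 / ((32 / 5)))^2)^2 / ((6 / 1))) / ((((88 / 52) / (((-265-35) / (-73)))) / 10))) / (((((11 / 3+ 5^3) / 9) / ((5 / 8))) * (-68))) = -999960609375 * sqrt(6) / 86331981824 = -28.37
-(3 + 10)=-13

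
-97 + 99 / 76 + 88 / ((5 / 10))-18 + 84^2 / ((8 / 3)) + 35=208491 / 76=2743.30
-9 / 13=-0.69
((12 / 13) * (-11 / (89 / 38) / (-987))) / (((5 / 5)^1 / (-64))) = -107008 / 380653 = -0.28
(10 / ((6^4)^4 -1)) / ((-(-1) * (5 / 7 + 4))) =2 / 2659903627029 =0.00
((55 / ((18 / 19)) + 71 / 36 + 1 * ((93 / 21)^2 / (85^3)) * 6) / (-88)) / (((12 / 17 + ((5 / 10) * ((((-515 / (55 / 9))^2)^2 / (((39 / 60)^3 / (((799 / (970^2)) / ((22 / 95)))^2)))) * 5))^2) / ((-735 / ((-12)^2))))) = 701879462863807334021216265765481600853429639 / 7683868542263767653048528752127973703508665585443200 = 0.00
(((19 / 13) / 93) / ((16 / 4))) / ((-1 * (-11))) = 0.00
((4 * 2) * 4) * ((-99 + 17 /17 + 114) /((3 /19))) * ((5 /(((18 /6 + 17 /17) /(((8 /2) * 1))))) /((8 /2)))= 12160 /3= 4053.33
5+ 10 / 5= 7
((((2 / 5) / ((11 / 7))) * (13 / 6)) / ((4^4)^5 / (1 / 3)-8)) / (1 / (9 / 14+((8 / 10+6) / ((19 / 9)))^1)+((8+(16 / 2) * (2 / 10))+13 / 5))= 155883 / 11615523410285831080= 0.00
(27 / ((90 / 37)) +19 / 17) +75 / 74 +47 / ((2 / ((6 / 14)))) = 1026013 / 44030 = 23.30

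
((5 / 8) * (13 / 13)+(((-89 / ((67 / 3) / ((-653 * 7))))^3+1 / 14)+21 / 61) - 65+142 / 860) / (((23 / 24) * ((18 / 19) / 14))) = 8455827527220181424205667 / 90723655135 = 93204220163281.69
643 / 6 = 107.17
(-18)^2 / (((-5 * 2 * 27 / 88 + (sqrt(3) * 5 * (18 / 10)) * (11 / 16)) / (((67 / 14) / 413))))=4245120 / 38857931 + 8560992 * sqrt(3) / 38857931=0.49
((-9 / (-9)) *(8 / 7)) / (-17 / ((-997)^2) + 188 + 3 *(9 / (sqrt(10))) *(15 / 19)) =71527717810688080 / 11751182392436827221 - 1351657724366808 *sqrt(10) / 19585303987394712035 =0.01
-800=-800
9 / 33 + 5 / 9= 82 / 99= 0.83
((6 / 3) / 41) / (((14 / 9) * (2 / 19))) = 171 / 574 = 0.30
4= 4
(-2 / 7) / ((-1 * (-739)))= -2 / 5173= -0.00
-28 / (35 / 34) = -136 / 5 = -27.20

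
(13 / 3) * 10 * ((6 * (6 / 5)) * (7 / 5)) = 2184 / 5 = 436.80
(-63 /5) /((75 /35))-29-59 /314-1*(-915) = 6907467 /7850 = 879.93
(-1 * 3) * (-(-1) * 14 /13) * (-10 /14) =2.31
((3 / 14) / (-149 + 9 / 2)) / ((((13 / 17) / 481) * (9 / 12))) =-148 / 119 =-1.24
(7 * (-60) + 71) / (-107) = 349 / 107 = 3.26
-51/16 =-3.19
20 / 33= 0.61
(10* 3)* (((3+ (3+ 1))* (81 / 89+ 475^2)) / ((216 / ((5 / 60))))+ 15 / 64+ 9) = 1426952015 / 76896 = 18556.91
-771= -771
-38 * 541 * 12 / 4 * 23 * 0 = 0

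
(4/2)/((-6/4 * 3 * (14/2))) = -0.06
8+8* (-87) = -688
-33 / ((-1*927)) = 0.04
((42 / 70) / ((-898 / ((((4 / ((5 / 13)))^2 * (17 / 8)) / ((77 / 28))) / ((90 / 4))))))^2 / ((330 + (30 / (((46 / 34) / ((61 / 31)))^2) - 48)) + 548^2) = 0.00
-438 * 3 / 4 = -657 / 2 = -328.50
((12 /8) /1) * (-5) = -15 /2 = -7.50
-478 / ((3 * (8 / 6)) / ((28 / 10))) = -1673 / 5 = -334.60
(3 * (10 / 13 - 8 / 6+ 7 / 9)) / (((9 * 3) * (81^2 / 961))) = 24025 / 6908733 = 0.00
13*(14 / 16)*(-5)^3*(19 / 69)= -391.53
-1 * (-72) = 72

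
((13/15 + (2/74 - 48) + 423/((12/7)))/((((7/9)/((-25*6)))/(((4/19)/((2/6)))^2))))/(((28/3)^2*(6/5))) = -2692494675/18325804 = -146.92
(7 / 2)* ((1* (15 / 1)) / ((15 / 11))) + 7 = 91 / 2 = 45.50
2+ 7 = 9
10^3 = 1000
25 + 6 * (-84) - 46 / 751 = -359775 / 751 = -479.06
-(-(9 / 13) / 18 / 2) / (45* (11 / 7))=7 / 25740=0.00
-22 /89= -0.25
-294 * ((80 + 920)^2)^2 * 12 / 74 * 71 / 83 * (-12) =1502928000000000000 / 3071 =489393682839465.97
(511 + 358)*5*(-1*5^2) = -108625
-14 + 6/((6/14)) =0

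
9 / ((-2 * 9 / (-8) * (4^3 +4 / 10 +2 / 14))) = 140 / 2259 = 0.06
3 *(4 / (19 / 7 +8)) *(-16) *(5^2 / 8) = -56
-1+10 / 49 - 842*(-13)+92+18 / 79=42725899 / 3871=11037.43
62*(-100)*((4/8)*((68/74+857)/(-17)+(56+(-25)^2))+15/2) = -1258727100/629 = -2001155.96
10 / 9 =1.11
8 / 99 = 0.08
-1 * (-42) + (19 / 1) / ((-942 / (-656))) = 26014 / 471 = 55.23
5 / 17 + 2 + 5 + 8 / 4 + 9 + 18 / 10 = 1708 / 85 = 20.09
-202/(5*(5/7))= -1414/25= -56.56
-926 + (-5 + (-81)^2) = 5630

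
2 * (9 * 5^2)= 450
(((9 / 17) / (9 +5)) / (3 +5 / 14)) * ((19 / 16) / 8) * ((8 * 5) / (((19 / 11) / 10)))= 2475 / 6392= 0.39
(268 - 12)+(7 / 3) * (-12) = 228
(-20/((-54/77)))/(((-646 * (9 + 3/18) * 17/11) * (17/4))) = -616/840123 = -0.00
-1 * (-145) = 145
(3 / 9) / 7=0.05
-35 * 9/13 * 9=-2835/13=-218.08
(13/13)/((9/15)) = 5/3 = 1.67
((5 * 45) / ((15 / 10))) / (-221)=-150 / 221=-0.68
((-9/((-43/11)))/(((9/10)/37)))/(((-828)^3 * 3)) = -2035/36614299104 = -0.00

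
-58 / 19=-3.05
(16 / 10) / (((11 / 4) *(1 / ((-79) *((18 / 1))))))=-45504 / 55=-827.35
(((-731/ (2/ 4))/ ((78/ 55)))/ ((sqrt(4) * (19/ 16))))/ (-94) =160820/ 34827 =4.62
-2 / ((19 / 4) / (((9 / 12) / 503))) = -6 / 9557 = -0.00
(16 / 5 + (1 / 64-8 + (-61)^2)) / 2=1189189 / 640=1858.11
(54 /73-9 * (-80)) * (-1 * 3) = -2162.22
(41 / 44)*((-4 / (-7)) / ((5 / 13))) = 533 / 385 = 1.38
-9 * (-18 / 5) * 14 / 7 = 324 / 5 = 64.80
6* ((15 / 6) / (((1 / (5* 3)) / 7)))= 1575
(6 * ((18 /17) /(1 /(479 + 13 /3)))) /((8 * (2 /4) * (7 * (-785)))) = -2610 /18683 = -0.14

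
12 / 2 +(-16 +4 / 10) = -48 / 5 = -9.60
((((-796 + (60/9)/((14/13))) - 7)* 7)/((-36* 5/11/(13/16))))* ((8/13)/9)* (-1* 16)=-368126/1215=-302.98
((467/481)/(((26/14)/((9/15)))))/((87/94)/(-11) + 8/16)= 5070219/6721975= 0.75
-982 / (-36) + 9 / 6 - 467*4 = -16553 / 9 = -1839.22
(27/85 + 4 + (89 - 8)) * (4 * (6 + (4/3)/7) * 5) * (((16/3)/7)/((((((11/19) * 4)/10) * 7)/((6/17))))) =116979200/66759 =1752.26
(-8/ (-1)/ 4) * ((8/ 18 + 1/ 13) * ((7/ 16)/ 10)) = 427/ 9360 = 0.05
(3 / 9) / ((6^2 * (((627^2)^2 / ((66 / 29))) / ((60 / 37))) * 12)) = 5 / 271362421010934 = 0.00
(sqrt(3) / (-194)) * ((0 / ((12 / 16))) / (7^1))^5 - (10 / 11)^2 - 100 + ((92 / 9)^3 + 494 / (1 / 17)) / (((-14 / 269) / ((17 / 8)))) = -1909726535995 / 4939704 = -386607.48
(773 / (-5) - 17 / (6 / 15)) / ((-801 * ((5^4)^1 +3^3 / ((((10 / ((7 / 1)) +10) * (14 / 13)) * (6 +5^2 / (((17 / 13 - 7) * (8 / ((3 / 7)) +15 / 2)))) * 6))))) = 79141344 / 201035563039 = 0.00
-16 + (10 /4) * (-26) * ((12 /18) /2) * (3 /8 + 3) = -89.12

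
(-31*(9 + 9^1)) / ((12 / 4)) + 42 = -144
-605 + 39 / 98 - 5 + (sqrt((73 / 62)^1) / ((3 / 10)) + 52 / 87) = -5192371 / 8526 + 5 * sqrt(4526) / 93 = -605.39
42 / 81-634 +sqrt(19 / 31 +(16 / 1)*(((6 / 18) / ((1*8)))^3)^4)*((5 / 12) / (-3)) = -17104 / 27-5*sqrt(1344405289989833665) / 53317730304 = -633.59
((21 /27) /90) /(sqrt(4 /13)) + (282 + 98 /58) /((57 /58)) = 7 * sqrt(13) /1620 + 866 /3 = 288.68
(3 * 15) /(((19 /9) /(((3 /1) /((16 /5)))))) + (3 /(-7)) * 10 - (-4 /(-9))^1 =15.25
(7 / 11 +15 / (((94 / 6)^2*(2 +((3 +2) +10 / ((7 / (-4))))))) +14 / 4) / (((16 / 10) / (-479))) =-486972955 / 388784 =-1252.55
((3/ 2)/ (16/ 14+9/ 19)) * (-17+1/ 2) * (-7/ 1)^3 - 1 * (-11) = 4525741/ 860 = 5262.49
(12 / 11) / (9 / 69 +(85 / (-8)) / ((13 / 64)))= -0.02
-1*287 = -287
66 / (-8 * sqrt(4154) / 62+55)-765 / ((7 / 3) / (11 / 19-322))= 264 * sqrt(4154) / 91631+1284275203005 / 12186923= 105381.60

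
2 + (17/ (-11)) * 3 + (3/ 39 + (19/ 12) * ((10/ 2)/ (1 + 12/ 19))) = 2.29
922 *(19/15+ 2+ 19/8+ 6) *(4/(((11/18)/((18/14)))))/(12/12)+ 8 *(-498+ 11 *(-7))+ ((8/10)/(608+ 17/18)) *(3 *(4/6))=32888898026/383635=85729.66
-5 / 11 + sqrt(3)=1.28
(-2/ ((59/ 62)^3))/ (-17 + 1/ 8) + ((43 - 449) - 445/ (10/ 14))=-28526410537/ 27726165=-1028.86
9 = 9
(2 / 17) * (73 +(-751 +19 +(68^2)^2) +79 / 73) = 3121584840 / 1241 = 2515378.60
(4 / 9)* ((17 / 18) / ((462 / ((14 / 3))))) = 34 / 8019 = 0.00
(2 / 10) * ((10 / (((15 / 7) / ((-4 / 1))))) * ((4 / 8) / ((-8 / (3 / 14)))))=1 / 20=0.05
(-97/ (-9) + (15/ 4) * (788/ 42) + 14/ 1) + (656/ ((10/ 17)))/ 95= 6396401/ 59850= 106.87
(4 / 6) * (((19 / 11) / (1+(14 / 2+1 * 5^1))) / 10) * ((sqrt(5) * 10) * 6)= 76 * sqrt(5) / 143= 1.19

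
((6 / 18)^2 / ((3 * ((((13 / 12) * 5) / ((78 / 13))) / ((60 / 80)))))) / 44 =1 / 1430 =0.00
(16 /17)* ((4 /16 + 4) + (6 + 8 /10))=52 /5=10.40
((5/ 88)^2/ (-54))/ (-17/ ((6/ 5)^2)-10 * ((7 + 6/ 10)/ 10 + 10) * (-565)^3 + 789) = -25/ 8115527174482464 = -0.00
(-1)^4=1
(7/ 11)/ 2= 7/ 22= 0.32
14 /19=0.74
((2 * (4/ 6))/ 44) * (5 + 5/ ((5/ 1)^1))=2/ 11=0.18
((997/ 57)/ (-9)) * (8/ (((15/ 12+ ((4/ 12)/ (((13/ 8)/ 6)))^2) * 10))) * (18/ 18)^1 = -2695888/ 4793985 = -0.56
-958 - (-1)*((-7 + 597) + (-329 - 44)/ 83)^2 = 2355068747/ 6889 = 341859.30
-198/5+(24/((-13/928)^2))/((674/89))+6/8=18350637759/1139060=16110.33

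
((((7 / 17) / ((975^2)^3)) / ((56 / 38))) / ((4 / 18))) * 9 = 19 / 1442386283203125000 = 0.00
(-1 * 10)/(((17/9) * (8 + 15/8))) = -0.54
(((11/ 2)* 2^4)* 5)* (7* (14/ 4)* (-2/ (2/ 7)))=-75460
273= 273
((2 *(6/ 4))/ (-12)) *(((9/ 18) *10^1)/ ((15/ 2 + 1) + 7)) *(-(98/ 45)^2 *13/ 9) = 62426/ 112995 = 0.55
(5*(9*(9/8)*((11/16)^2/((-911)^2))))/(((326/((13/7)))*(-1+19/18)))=5733585/1939332835328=0.00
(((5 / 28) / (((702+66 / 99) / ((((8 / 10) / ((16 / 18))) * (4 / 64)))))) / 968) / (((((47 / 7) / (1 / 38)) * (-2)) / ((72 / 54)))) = -9 / 233242341376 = -0.00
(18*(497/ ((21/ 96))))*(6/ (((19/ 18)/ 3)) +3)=15581376/ 19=820072.42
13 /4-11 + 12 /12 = -27 /4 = -6.75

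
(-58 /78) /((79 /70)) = -2030 /3081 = -0.66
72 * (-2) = -144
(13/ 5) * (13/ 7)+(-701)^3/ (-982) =12056689493/ 34370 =350791.08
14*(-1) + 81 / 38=-11.87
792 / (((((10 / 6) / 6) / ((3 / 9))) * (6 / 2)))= 1584 / 5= 316.80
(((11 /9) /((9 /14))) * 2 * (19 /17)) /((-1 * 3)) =-1.42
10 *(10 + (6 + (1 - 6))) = 110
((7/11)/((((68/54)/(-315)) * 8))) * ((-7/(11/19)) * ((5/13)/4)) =39590775/1711424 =23.13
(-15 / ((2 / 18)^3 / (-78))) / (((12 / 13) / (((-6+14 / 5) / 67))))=-2956824 / 67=-44131.70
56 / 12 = 14 / 3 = 4.67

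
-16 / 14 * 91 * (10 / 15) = -208 / 3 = -69.33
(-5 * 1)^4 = 625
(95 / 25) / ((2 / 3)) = 5.70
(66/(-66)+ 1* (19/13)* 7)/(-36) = -10/39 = -0.26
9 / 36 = 1 / 4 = 0.25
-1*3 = -3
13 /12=1.08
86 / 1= 86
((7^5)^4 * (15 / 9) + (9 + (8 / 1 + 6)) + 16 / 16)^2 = 159170144022725757093967612761245929 / 9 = 17685571558080639677107510000000000.00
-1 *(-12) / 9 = 4 / 3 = 1.33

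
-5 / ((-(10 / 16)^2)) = 12.80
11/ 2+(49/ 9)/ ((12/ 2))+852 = 23177/ 27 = 858.41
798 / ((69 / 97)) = 25802 / 23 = 1121.83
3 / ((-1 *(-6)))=1 / 2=0.50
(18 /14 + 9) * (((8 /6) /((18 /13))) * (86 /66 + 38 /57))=13520 /693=19.51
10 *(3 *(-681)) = -20430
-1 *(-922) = 922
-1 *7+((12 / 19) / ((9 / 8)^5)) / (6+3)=-23429479 / 3365793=-6.96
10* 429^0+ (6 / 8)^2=169 / 16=10.56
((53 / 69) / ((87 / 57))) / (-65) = -1007 / 130065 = -0.01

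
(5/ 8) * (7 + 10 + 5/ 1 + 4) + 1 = 69/ 4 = 17.25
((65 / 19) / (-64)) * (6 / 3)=-65 / 608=-0.11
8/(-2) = -4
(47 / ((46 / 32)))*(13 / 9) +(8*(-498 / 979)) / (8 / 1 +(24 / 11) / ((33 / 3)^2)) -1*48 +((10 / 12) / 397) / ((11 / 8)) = -2983994627 / 2333143989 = -1.28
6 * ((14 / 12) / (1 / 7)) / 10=49 / 10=4.90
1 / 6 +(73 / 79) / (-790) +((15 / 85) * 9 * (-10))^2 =6829010977 / 27054735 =252.41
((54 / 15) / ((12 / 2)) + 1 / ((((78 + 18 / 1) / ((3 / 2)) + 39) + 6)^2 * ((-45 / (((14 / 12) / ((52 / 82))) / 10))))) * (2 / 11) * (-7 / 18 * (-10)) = 318453821 / 750641580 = 0.42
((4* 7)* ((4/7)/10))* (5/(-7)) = -8/7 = -1.14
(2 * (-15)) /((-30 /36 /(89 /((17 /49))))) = 156996 /17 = 9235.06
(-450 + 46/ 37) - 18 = -17270/ 37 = -466.76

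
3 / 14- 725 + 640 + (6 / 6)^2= -1173 / 14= -83.79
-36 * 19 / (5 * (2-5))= 228 / 5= 45.60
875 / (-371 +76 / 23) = -20125 / 8457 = -2.38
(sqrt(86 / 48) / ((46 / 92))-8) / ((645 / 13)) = -104 / 645+13*sqrt(258) / 3870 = -0.11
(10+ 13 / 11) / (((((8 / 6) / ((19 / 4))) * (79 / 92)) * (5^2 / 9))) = 1451277 / 86900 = 16.70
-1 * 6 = -6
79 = 79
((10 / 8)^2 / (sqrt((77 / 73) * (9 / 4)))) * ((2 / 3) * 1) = 25 * sqrt(5621) / 2772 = 0.68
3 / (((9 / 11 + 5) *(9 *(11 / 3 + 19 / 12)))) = 0.01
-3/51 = -1/17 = -0.06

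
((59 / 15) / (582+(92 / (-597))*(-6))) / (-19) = -11741 / 33060570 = -0.00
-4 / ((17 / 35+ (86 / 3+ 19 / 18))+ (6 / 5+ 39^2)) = -2520 / 978017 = -0.00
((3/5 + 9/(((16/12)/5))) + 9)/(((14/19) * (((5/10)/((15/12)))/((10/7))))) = 82365/392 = 210.11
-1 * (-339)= 339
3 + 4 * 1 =7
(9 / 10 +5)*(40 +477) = 30503 / 10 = 3050.30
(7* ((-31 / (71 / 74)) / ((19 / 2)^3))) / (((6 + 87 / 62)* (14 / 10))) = -5689120 / 223527951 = -0.03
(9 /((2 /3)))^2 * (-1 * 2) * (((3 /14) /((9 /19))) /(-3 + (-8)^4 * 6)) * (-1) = 1539 /229348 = 0.01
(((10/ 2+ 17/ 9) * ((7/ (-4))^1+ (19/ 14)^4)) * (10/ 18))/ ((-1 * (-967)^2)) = -3259805/ 484952116824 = -0.00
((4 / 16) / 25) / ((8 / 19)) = 19 / 800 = 0.02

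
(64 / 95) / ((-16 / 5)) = -4 / 19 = -0.21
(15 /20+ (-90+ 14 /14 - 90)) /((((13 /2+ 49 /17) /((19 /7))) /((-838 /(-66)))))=-96495281 /147378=-654.75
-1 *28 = -28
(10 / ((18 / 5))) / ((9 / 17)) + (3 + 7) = 1235 / 81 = 15.25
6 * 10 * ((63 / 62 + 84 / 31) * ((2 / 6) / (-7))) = -330 / 31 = -10.65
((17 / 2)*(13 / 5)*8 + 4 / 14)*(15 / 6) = 3099 / 7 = 442.71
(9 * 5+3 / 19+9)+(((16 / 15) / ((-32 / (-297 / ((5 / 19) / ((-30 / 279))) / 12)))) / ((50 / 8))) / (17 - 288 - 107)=54.16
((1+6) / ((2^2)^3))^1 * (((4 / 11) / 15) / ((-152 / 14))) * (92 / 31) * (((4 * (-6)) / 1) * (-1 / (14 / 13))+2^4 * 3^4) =-0.96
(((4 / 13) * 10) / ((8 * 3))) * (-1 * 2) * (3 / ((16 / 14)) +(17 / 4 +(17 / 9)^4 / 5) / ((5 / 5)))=-2472443 / 1023516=-2.42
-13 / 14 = -0.93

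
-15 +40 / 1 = 25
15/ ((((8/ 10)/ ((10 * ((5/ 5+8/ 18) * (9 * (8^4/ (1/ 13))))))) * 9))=43264000/ 3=14421333.33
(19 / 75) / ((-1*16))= -19 / 1200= -0.02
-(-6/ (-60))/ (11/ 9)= -9/ 110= -0.08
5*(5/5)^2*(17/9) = 9.44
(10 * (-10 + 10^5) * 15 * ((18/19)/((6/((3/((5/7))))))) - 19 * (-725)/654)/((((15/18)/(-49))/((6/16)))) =-3633660693075/16568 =-219318004.17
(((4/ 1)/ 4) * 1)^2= 1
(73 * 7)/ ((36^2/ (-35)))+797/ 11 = 836177/ 14256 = 58.65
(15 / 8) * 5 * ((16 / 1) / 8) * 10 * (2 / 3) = 125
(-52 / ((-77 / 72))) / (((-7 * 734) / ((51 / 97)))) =-95472 / 19187861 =-0.00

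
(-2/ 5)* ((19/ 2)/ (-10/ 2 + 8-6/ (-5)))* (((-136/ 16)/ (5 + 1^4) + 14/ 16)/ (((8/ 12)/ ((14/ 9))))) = 247/ 216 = 1.14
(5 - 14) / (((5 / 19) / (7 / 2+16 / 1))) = -6669 / 10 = -666.90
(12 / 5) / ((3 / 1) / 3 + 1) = 6 / 5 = 1.20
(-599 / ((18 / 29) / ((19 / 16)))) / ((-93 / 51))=5610833 / 8928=628.45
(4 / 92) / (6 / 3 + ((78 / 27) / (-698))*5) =3141 / 142991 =0.02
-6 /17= -0.35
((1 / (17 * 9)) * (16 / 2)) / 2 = 4 / 153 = 0.03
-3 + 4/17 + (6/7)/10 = -1594/595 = -2.68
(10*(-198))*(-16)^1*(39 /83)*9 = 11119680 /83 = 133972.05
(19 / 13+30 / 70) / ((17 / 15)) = 2580 / 1547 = 1.67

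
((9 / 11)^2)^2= 6561 / 14641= 0.45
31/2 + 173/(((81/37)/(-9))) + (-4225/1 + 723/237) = -6992929/1422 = -4917.67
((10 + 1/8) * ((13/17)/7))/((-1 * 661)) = -1053/629272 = -0.00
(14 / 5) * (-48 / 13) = -672 / 65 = -10.34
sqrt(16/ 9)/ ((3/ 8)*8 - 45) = -2/ 63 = -0.03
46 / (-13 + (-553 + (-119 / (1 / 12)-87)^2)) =46 / 2294659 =0.00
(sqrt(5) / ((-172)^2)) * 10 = 5 * sqrt(5) / 14792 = 0.00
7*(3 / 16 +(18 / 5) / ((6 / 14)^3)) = 77147 / 240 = 321.45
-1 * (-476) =476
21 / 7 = 3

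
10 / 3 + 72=226 / 3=75.33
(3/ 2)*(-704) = -1056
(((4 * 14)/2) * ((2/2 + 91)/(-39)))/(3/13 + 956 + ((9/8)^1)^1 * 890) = -10304/305367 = -0.03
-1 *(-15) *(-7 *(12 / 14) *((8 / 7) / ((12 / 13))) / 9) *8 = -2080 / 21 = -99.05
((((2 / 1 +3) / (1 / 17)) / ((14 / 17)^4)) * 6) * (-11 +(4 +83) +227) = 335966.79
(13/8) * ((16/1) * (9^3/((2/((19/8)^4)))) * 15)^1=18525781755/4096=4522895.94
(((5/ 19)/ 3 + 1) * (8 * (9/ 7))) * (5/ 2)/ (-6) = -620/ 133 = -4.66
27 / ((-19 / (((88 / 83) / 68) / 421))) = -594 / 11286589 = -0.00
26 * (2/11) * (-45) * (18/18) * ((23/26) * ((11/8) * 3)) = -3105/4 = -776.25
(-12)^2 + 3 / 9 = 433 / 3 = 144.33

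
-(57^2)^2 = -10556001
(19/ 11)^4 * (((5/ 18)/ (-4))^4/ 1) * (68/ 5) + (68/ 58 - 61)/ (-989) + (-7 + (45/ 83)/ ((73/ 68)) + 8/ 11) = -97509024609407831209/ 17093696038140496896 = -5.70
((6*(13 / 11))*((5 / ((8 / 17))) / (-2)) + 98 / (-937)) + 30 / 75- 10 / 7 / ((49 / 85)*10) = -5320324969 / 141412040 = -37.62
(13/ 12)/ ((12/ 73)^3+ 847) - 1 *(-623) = 2463340530673/ 3953989524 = 623.00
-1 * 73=-73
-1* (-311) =311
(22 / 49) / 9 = 22 / 441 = 0.05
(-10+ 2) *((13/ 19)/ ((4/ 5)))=-130/ 19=-6.84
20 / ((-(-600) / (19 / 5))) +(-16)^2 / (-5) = -7661 / 150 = -51.07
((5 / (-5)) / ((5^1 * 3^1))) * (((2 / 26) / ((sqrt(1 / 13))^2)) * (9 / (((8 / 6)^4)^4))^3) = -19383245667680019896796723 / 396140812571321687967719751680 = -0.00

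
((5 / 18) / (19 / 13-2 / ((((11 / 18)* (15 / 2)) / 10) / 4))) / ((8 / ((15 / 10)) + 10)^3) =-2145 / 445214864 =-0.00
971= 971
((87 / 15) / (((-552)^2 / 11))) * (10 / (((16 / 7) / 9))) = 2233 / 270848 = 0.01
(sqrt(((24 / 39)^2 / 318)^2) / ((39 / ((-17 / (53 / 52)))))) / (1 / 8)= -17408 / 4272489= -0.00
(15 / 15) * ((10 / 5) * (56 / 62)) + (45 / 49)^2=197231 / 74431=2.65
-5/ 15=-1/ 3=-0.33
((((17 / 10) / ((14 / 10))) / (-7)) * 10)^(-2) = 2401 / 7225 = 0.33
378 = 378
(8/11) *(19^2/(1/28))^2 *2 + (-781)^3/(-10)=21587641191/110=196251283.55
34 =34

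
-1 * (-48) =48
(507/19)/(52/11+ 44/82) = 228657/45106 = 5.07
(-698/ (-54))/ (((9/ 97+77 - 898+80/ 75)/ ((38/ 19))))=-0.03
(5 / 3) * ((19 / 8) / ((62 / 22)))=1045 / 744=1.40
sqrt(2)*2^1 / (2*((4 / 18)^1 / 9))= 81*sqrt(2) / 2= 57.28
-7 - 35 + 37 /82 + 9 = -2669 /82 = -32.55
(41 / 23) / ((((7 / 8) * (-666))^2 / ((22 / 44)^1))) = 328 / 124971903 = 0.00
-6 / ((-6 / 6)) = 6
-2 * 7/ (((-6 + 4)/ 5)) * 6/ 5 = 42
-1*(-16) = 16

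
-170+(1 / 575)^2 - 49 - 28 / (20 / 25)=-83978749 / 330625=-254.00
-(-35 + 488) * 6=-2718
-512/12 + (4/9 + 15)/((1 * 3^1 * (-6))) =-7051/162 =-43.52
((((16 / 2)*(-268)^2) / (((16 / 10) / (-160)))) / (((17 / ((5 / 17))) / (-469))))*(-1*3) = -404225472000 / 289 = -1398704055.36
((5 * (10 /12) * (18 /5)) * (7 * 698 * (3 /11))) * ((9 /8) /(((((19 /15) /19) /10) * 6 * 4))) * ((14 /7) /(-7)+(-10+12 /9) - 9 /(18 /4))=-135455625 /88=-1539268.47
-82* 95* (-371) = 2890090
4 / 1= 4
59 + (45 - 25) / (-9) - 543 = -4376 / 9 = -486.22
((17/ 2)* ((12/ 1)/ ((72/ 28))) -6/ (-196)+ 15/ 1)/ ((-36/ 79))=-1270399/ 10584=-120.03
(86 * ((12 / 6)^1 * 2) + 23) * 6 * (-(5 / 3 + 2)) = -8074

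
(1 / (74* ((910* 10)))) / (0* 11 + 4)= 1 / 2693600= 0.00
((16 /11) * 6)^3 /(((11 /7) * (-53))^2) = 43352064 /452392259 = 0.10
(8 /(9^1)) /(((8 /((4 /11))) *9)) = 4 /891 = 0.00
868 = 868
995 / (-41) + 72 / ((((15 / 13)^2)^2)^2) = -15782120387 / 11675390625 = -1.35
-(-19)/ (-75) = -19/ 75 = -0.25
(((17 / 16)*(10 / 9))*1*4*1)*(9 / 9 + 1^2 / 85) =43 / 9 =4.78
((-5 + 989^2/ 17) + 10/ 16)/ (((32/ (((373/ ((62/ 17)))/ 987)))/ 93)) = 2918491129/ 168448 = 17325.77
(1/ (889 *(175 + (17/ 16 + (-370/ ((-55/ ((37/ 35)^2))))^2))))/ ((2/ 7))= 1452605000/ 85814538276727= 0.00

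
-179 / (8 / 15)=-335.62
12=12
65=65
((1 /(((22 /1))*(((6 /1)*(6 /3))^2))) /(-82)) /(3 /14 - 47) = 7 /85076640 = 0.00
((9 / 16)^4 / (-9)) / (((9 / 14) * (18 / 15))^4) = -1500625 / 47775744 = -0.03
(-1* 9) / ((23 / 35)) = -315 / 23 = -13.70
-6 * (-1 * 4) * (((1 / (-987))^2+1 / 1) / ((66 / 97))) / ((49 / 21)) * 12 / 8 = 188988980 / 8334557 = 22.68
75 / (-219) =-25 / 73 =-0.34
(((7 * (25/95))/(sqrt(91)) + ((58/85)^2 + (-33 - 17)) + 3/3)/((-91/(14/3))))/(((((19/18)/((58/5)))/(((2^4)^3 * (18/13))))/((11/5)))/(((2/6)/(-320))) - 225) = -1030909676544/93196938014375 + 2939904 * sqrt(91)/637221970645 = -0.01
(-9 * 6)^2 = 2916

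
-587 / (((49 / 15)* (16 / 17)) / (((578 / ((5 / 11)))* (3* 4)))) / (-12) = 95169723 / 392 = 242779.91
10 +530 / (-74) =105 / 37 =2.84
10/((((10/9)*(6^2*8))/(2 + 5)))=7/32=0.22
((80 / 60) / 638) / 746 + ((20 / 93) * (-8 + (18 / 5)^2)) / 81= 1904197 / 144569205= 0.01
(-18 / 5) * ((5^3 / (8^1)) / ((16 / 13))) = -2925 / 64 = -45.70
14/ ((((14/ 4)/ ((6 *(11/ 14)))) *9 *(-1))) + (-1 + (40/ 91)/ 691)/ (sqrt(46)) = -44/ 21 - 62841 *sqrt(46)/ 2892526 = -2.24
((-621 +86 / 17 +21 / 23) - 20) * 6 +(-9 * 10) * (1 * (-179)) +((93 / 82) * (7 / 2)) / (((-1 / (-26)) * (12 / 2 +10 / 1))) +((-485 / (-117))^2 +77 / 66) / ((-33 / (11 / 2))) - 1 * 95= 257191158616699 / 21067042464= 12208.22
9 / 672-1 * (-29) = 6499 / 224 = 29.01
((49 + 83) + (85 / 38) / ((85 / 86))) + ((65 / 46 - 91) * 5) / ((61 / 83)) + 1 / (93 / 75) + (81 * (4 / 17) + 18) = -12288180063 / 28096478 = -437.36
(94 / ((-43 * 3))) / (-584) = 47 / 37668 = 0.00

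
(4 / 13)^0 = 1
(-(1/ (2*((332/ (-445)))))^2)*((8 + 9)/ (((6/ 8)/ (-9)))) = 10099275/ 110224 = 91.63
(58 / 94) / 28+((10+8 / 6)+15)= 104051 / 3948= 26.36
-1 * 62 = -62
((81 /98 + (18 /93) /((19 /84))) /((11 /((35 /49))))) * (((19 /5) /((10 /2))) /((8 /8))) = 97101 /1169630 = 0.08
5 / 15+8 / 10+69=70.13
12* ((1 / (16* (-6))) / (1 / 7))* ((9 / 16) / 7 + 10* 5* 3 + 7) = -137.45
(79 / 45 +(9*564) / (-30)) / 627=-137 / 513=-0.27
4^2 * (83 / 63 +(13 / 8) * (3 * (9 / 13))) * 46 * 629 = 2172346.35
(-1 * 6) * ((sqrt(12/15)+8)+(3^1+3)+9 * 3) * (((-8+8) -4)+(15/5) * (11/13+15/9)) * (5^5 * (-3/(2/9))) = 4657500 * sqrt(5)/13+477393750/13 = 37523710.51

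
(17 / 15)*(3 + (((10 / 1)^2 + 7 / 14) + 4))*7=5117 / 6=852.83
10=10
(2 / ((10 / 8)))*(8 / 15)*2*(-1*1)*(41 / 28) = -1312 / 525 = -2.50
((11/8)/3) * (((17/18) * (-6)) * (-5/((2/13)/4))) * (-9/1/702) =-935/216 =-4.33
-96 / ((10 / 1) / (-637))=30576 / 5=6115.20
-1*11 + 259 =248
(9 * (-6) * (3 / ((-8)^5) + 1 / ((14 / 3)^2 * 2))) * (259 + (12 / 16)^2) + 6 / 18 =-12338496725 / 38535168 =-320.19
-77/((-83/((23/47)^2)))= 40733/183347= 0.22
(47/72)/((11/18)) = 47/44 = 1.07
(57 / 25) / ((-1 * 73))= -57 / 1825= -0.03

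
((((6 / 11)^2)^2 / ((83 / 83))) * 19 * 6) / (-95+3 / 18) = -886464 / 8330729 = -0.11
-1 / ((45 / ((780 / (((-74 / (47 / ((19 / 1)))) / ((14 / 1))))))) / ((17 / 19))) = 290836 / 40071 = 7.26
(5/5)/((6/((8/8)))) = 1/6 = 0.17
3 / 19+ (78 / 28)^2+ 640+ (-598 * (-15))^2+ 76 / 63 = 2696749280455 / 33516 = 80461549.12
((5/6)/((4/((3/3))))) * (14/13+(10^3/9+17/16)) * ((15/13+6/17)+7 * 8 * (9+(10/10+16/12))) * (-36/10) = -89420104915/1654848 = -54035.24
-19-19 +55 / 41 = -1503 / 41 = -36.66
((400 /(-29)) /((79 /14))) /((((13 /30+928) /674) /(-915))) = 14801040000 /9115889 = 1623.65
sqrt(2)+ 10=11.41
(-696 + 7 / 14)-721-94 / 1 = -3021 / 2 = -1510.50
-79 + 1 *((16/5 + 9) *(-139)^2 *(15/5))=3535348/5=707069.60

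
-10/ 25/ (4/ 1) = -1/ 10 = -0.10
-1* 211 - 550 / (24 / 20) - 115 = -2353 / 3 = -784.33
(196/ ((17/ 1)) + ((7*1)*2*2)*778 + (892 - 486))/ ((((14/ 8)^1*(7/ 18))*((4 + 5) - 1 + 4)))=323508/ 119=2718.55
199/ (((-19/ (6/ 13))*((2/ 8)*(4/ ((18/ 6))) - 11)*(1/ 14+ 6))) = 12537/ 167960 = 0.07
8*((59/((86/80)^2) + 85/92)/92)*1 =8841965/1956242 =4.52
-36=-36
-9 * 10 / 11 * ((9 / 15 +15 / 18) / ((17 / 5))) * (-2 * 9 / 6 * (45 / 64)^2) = 3918375 / 765952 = 5.12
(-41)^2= 1681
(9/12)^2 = 9/16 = 0.56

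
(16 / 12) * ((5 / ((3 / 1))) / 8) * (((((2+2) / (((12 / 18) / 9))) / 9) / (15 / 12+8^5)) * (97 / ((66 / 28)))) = 27160 / 12976623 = 0.00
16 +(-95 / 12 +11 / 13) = 1393 / 156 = 8.93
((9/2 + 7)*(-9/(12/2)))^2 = 4761/16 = 297.56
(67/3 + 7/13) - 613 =-23015/39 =-590.13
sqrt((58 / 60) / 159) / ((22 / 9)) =3 * sqrt(15370) / 11660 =0.03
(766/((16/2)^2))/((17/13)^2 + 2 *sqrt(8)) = -18706103/26573792 + 10938863 *sqrt(2)/6643448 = 1.62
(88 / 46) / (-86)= -22 / 989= -0.02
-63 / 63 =-1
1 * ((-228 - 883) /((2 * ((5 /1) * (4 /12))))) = -3333 /10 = -333.30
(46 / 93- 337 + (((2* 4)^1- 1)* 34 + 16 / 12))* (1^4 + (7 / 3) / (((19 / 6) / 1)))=-99407 / 589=-168.77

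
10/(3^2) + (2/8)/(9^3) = 3241/2916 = 1.11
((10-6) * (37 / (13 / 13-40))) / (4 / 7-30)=518 / 4017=0.13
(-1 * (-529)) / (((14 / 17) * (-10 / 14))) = -8993 / 10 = -899.30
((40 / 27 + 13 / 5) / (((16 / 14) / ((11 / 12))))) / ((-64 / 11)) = -466697 / 829440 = -0.56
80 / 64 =5 / 4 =1.25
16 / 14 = 8 / 7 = 1.14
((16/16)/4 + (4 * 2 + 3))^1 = 45/4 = 11.25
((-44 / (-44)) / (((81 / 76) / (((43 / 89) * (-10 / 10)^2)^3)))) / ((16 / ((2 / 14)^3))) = 1510633 / 78344614908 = 0.00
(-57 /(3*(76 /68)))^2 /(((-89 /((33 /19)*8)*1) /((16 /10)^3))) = -39063552 /211375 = -184.81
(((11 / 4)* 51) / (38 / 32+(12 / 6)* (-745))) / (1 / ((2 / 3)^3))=-0.03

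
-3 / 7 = -0.43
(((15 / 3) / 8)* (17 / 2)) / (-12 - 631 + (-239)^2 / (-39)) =-3315 / 1315168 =-0.00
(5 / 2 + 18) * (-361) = -14801 / 2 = -7400.50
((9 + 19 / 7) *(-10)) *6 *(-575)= 2829000 / 7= 404142.86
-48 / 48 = -1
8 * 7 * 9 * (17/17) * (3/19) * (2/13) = 3024/247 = 12.24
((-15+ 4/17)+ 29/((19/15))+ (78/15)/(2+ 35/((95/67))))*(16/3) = 8389504/188955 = 44.40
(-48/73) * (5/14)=-120/511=-0.23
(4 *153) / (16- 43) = -68 / 3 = -22.67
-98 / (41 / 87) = -207.95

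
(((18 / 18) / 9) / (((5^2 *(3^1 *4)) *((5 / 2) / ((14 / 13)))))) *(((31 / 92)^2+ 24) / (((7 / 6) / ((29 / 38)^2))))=171645577 / 89373492000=0.00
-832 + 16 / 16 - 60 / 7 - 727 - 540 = -14746 / 7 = -2106.57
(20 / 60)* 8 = 8 / 3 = 2.67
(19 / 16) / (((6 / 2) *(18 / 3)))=19 / 288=0.07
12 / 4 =3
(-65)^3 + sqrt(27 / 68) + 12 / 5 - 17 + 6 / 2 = -1373183 / 5 + 3* sqrt(51) / 34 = -274635.97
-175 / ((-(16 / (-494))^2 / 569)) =6074971175 / 64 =94921424.61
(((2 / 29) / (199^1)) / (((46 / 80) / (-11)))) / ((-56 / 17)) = 1870 / 929131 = 0.00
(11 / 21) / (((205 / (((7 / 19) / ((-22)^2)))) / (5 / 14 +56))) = 263 / 2399320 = 0.00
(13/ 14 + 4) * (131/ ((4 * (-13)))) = -9039/ 728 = -12.42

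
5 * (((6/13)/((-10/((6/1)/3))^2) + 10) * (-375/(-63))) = 81400/273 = 298.17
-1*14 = -14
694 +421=1115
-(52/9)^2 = -2704/81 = -33.38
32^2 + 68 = 1092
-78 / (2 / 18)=-702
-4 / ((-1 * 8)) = 1 / 2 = 0.50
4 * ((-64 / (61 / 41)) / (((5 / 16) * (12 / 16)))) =-671744 / 915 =-734.15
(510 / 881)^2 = 260100 / 776161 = 0.34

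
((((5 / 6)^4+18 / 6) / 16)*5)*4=22565 / 5184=4.35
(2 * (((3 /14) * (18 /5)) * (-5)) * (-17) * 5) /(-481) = -1.36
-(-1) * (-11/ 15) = -11/ 15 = -0.73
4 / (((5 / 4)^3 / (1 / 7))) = 256 / 875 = 0.29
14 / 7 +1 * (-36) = -34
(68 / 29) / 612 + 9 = 2350 / 261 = 9.00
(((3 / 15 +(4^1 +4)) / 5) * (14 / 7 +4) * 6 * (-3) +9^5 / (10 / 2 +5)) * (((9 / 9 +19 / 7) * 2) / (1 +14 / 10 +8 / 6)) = 11169171 / 980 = 11397.11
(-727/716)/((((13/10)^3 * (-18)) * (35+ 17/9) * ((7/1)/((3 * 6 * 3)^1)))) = 0.01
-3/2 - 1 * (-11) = 19/2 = 9.50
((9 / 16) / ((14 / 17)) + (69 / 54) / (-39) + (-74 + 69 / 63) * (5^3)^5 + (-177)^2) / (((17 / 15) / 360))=-4373217711855939425 / 6188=-706725551366506.05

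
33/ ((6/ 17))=187/ 2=93.50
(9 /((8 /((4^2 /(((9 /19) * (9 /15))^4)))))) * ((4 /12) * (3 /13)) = 162901250 /767637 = 212.21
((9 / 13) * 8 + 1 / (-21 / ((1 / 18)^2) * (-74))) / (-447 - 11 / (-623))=-645280705 / 52077454416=-0.01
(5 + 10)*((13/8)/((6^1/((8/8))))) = 65/16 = 4.06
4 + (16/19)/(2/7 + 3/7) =492/95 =5.18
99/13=7.62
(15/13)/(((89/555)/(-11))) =-91575/1157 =-79.15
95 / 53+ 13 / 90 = 9239 / 4770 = 1.94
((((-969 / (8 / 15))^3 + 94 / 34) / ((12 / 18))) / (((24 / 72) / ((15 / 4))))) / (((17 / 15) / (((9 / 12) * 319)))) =-21365507480145.74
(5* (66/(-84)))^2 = 3025/196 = 15.43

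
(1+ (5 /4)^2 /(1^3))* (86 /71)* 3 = 5289 /568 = 9.31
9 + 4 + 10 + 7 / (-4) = 85 / 4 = 21.25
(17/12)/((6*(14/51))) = 289/336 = 0.86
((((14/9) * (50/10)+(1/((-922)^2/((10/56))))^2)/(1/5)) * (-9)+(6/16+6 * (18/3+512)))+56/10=7829677278319816167/2832759803659520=2763.97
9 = 9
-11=-11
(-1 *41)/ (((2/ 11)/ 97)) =-43747/ 2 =-21873.50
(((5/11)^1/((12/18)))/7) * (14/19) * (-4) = -60/209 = -0.29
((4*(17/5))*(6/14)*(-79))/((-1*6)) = 2686/35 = 76.74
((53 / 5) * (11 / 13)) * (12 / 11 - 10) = -5194 / 65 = -79.91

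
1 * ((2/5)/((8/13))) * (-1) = -13/20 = -0.65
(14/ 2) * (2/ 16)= 7/ 8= 0.88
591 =591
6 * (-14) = -84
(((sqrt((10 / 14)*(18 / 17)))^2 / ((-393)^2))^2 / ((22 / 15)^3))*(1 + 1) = 84375 / 5550820210485011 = 0.00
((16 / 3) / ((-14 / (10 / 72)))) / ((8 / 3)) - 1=-1.02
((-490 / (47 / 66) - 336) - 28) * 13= -642824 / 47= -13677.11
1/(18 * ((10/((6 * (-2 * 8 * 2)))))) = -16/15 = -1.07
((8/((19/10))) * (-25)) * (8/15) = -3200/57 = -56.14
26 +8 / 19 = 502 / 19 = 26.42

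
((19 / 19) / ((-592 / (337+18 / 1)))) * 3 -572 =-339689 / 592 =-573.80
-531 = -531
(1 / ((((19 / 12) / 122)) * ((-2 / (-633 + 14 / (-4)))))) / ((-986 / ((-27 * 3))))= 993141 / 493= 2014.48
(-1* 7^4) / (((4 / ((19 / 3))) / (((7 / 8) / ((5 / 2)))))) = -1330.55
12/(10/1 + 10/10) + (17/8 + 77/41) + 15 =72499/3608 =20.09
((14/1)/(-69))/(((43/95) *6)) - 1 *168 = -1496033/8901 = -168.07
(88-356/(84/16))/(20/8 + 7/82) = 164/21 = 7.81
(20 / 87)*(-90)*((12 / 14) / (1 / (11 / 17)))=-39600 / 3451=-11.47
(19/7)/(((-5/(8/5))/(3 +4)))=-152/25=-6.08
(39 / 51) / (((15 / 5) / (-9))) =-39 / 17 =-2.29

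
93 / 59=1.58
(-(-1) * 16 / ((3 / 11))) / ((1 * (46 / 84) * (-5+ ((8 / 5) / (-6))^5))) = -267300000 / 12478811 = -21.42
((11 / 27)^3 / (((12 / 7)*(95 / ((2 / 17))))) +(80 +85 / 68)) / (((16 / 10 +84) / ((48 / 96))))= 30993362509 / 65305359648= 0.47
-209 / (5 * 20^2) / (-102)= 209 / 204000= 0.00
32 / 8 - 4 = 0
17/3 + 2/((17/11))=355/51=6.96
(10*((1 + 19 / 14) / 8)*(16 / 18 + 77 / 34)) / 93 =53075 / 531216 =0.10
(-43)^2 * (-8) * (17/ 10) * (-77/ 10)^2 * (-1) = 1490930.06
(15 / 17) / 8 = 15 / 136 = 0.11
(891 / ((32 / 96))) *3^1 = 8019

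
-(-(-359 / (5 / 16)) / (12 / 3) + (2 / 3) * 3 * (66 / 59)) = -85384 / 295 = -289.44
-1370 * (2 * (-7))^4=-52629920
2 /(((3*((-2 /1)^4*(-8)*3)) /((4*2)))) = -1 /72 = -0.01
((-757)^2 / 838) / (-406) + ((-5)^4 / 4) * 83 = 12967.07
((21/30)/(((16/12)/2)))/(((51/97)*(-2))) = -679/680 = -1.00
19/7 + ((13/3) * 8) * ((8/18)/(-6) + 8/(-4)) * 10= -406141/567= -716.30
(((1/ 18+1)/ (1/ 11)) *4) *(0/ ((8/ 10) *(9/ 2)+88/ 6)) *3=0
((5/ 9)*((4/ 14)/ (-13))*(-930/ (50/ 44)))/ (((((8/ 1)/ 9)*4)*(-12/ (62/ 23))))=-10571/ 16744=-0.63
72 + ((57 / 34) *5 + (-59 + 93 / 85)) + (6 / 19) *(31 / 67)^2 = 22.54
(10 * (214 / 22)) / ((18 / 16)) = 8560 / 99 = 86.46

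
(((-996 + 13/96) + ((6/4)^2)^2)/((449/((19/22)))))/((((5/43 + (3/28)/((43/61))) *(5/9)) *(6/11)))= -28630217/1221280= -23.44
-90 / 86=-1.05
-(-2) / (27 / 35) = 70 / 27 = 2.59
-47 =-47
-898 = -898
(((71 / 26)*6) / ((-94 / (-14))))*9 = 13419 / 611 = 21.96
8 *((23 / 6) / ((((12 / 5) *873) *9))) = 115 / 70713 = 0.00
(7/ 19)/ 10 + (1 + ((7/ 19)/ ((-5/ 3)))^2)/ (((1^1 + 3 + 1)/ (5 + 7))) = 230509/ 90250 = 2.55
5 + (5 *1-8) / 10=47 / 10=4.70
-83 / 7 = -11.86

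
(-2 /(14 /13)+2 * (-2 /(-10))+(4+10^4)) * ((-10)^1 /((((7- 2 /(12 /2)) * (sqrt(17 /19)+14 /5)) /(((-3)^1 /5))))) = 59865219 /16495- 3150801 * sqrt(323) /46186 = 2403.23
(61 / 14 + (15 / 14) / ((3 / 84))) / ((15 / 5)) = 481 / 42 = 11.45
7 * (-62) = -434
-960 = -960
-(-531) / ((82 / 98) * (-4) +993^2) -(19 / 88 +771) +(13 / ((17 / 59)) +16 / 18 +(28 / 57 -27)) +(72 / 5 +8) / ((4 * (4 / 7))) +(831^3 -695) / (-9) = -3940541452417908024377 / 61800332421960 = -63762463.70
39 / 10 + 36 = 399 / 10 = 39.90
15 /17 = 0.88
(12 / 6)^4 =16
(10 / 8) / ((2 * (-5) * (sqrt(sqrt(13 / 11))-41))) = 1 / (8 * (-11^(3 / 4) * 13^(1 / 4) / 11+41)) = 0.00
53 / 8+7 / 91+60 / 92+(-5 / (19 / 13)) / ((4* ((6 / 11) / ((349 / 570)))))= 99384125 / 15543216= 6.39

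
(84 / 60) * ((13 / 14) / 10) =13 / 100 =0.13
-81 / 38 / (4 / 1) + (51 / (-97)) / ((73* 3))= -576145 / 1076312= -0.54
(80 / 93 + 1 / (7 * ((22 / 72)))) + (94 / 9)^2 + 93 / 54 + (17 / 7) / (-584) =12661371391 / 112914648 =112.13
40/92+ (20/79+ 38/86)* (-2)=-74636/78131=-0.96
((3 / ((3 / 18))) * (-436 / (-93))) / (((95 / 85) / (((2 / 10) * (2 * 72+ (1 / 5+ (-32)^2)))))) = 259760952 / 14725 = 17640.81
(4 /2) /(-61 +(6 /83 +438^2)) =0.00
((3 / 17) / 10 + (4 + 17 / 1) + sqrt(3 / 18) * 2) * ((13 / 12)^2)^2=28561 * sqrt(6) / 62208 + 11338717 / 391680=30.07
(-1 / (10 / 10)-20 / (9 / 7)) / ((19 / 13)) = -11.33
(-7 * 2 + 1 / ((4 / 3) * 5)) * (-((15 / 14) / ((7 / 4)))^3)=373950 / 117649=3.18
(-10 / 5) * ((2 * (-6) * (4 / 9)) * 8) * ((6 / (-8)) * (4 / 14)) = -128 / 7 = -18.29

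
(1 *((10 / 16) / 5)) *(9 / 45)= 1 / 40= 0.02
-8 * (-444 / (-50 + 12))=-1776 / 19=-93.47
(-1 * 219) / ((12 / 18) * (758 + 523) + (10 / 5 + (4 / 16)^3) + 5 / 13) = -182208 / 712525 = -0.26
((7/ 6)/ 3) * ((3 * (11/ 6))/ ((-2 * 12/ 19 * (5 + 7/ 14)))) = -133/ 432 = -0.31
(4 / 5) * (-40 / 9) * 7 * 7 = -1568 / 9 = -174.22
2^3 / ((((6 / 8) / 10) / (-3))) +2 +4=-314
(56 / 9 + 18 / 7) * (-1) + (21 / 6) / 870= -8.79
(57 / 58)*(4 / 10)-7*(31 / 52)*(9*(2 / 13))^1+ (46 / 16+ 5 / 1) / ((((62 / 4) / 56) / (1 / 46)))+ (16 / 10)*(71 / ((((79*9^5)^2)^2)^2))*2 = -37349948083454836132394776443230933839114438665948215867008421 / 7835944300168812449826367523316416644180372542315702375804930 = -4.77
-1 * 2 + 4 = 2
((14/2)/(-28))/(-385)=1/1540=0.00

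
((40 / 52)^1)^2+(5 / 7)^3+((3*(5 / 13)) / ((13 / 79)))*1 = 461880 / 57967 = 7.97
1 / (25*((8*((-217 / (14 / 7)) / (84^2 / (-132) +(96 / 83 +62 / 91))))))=2144231 / 901450550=0.00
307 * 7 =2149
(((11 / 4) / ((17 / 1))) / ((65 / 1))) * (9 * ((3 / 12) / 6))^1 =0.00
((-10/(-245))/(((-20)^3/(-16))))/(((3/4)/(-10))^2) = 32/2205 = 0.01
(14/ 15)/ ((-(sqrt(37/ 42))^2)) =-196/ 185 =-1.06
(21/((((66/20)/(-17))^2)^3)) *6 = 337925966000000/143496441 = 2354943.19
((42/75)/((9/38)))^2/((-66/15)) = -141512/111375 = -1.27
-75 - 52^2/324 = -6751/81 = -83.35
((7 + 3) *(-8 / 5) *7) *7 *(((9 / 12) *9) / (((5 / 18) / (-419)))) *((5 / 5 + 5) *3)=718420752 / 5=143684150.40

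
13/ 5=2.60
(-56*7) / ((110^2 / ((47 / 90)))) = -2303 / 136125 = -0.02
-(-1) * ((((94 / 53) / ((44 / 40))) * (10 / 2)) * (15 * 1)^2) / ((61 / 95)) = 100462500 / 35563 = 2824.92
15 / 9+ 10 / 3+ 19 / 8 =59 / 8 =7.38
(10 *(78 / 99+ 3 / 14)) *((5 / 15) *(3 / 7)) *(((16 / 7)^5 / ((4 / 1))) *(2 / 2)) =606863360 / 27176919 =22.33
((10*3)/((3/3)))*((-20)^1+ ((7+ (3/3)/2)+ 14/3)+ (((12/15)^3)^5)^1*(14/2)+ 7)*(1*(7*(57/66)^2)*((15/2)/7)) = -116412464940411/1181640625000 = -98.52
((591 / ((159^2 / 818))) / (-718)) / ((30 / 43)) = -3464639 / 90758790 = -0.04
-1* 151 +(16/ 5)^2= -3519/ 25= -140.76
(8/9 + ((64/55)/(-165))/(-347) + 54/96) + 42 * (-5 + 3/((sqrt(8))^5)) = -31522786853/151153200 + 63 * sqrt(2)/128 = -207.85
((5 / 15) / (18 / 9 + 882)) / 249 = 1 / 660348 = 0.00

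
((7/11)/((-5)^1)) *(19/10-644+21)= 43477/550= 79.05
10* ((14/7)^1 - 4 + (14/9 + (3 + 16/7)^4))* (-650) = -109575992500/21609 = -5070849.76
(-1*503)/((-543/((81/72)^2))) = 13581/11584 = 1.17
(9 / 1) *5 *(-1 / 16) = -45 / 16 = -2.81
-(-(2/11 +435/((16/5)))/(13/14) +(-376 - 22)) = 623011/1144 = 544.59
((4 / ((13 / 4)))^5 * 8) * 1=22.59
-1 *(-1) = 1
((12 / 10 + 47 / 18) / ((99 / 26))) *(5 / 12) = 4459 / 10692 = 0.42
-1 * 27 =-27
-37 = -37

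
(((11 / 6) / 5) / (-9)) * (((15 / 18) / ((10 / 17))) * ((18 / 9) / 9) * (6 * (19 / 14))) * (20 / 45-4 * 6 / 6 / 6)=3553 / 153090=0.02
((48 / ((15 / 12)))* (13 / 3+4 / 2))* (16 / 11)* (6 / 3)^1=38912 / 55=707.49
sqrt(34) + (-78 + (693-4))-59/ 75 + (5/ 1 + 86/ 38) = sqrt(34) + 879904/ 1425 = 623.31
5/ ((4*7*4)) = 0.04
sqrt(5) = 2.24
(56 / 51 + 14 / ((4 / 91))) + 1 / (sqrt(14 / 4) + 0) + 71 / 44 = sqrt(14) / 7 + 720799 / 2244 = 321.75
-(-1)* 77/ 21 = 11/ 3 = 3.67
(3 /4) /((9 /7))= 7 /12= 0.58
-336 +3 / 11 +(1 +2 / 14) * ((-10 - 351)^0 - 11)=-26731 / 77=-347.16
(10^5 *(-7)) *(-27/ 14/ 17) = 79411.76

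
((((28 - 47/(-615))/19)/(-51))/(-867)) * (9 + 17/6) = 1225957/3100053870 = 0.00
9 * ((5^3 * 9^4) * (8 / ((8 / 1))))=7381125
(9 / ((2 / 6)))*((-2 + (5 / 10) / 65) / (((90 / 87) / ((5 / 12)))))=-22533 / 1040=-21.67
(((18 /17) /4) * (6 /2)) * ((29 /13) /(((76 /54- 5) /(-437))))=9238617 /42874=215.48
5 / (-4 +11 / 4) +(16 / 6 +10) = 26 / 3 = 8.67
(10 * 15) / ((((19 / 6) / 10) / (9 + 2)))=99000 / 19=5210.53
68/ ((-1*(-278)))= 34/ 139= 0.24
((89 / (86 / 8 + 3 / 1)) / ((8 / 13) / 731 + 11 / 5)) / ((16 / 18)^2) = 68507127 / 18404848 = 3.72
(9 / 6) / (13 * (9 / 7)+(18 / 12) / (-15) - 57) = -0.04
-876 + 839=-37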